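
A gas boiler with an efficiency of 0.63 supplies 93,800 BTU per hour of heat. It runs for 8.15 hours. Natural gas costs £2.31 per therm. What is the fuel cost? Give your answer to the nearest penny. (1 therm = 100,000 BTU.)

£28.03

Heat delivered = 93,800 BTU/h × 8.15 h = 764,470 BTU
Gas input = 764,470 / 0.63 = 1,213,444 BTU
= 1,213,444 / 100,000 = 12.13 therm
Cost = 12.13 × £2.31/therm = £28.03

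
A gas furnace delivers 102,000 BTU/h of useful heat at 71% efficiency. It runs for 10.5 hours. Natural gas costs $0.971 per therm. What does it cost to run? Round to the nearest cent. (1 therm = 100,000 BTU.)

Heat delivered = 102,000 BTU/h × 10.5 h = 1,071,000 BTU
Gas input = 1,071,000 / 0.71 = 1,508,451 BTU
= 1,508,451 / 100,000 = 15.08 therm
Cost = 15.08 × $0.971/therm = $14.65

$14.65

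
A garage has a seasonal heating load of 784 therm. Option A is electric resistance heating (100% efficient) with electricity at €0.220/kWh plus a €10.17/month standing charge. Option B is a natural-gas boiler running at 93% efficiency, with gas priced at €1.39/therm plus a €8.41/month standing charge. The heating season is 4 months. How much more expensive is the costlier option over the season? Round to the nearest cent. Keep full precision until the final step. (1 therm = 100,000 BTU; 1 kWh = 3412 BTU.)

Heat load = 784 therm × 100,000 = 78,400,000 BTU
Gas: input = 78,400,000 / 0.93 = 84,301,075 BTU = 843 therm → 843 × €1.39 = €1,171.78; + 4 × €8.41 standing = €1,205.42
Electric: 78,400,000 BTU / 3412 = 22,980 kWh → × €0.220 = €5,055.10; + 4 × €10.17 standing = €5,095.78
Difference = |€1,205.42 − €5,095.78| = €3,890.35

€3890.35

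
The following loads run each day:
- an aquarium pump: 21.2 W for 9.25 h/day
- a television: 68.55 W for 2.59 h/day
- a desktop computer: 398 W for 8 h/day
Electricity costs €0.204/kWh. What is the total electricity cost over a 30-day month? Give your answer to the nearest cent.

€21.77

aquarium pump: 21.2 W × 9.25 h × 30 d = 5,883 Wh = 5.883 kWh
television: 68.55 W × 2.59 h × 30 d = 5,326 Wh = 5.326 kWh
desktop computer: 398 W × 8 h × 30 d = 95,520 Wh = 95.52 kWh
Total energy = 5.883 + 5.326 + 95.52 = 106.7 kWh
Cost = 106.7 kWh × €0.204 = €21.77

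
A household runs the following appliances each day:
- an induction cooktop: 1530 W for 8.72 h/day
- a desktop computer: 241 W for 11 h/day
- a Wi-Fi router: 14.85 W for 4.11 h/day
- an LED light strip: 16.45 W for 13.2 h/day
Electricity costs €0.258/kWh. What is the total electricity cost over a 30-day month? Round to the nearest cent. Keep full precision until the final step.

€125.94

induction cooktop: 1530 W × 8.72 h × 30 d = 400,248 Wh = 400.2 kWh
desktop computer: 241 W × 11 h × 30 d = 79,530 Wh = 79.53 kWh
Wi-Fi router: 14.85 W × 4.11 h × 30 d = 1,831 Wh = 1.831 kWh
LED light strip: 16.45 W × 13.2 h × 30 d = 6,514 Wh = 6.514 kWh
Total energy = 400.2 + 79.53 + 1.831 + 6.514 = 488.1 kWh
Cost = 488.1 kWh × €0.258 = €125.94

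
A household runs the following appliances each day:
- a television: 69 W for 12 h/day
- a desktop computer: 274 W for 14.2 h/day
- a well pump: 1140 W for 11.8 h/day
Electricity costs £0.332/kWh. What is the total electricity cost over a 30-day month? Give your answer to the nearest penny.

£180.98

television: 69 W × 12 h × 30 d = 24,840 Wh = 24.84 kWh
desktop computer: 274 W × 14.2 h × 30 d = 116,724 Wh = 116.7 kWh
well pump: 1140 W × 11.8 h × 30 d = 403,560 Wh = 403.6 kWh
Total energy = 24.84 + 116.7 + 403.6 = 545.1 kWh
Cost = 545.1 kWh × £0.332 = £180.98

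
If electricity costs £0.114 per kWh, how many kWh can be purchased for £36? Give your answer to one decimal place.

£36 / £0.114 per kWh = 315.8 kWh

315.8 kWh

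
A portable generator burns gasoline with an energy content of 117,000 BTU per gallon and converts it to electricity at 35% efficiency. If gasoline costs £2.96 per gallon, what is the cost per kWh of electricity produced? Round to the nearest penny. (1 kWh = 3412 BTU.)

Electrical output per gallon = 117,000 BTU × 0.35 / 3412 BTU/kWh = 12 kWh
Cost per kWh = £2.96 / 12 kWh = £0.247

£0.25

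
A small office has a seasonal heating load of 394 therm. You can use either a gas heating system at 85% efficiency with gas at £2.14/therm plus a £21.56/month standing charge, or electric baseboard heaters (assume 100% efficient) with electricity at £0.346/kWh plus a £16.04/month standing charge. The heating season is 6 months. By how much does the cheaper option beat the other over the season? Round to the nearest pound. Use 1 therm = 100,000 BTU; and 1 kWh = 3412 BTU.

£2970

Heat load = 394 therm × 100,000 = 39,400,000 BTU
Gas: input = 39,400,000 / 0.850 = 46,352,941 BTU = 463.5 therm → 463.5 × £2.14 = £991.95; + 6 × £21.56 standing = £1,121.31
Electric: 39,400,000 BTU / 3412 = 11,550 kWh → × £0.346 = £3,995.43; + 6 × £16.04 standing = £4,091.67
Difference = |£1,121.31 − £4,091.67| = £2,970.35 ≈ £2970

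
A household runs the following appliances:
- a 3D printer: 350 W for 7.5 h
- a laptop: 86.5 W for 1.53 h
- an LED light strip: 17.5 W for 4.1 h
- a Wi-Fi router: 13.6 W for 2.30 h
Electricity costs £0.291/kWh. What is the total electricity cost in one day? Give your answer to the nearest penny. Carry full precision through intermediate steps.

3D printer: 350 W × 7.5 h = 2,625 Wh = 2.625 kWh
laptop: 86.5 W × 1.53 h = 132 Wh = 0.1323 kWh
LED light strip: 17.5 W × 4.1 h = 72 Wh = 0.07175 kWh
Wi-Fi router: 13.6 W × 2.30 h = 31 Wh = 0.03128 kWh
Total energy = 2.625 + 0.1323 + 0.07175 + 0.03128 = 2.86 kWh
Cost = 2.86 kWh × £0.291 = £0.83

£0.83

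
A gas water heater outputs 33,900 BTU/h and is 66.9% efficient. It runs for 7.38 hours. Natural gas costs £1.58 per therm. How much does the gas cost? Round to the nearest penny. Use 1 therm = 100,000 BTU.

£5.91

Heat delivered = 33,900 BTU/h × 7.38 h = 250,182 BTU
Gas input = 250,182 / 0.669 = 373,964 BTU
= 373,964 / 100,000 = 3.74 therm
Cost = 3.74 × £1.58/therm = £5.91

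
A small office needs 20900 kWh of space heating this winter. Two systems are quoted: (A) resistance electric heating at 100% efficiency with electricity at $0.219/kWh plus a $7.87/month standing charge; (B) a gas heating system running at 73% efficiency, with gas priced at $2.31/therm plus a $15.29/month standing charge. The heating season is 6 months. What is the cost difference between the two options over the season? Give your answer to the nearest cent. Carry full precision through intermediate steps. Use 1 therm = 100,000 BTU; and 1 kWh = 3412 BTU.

Heat load = 20900 kWh × 3412 = 71,310,800 BTU
Gas: input = 71,310,800 / 0.73 = 97,686,027 BTU = 976.9 therm → 976.9 × $2.31 = $2,256.55; + 6 × $15.29 standing = $2,348.29
Electric: 71,310,800 BTU / 3412 = 20,900 kWh → × $0.219 = $4,577.10; + 6 × $7.87 standing = $4,624.32
Difference = |$2,348.29 − $4,624.32| = $2,276.03

$2276.03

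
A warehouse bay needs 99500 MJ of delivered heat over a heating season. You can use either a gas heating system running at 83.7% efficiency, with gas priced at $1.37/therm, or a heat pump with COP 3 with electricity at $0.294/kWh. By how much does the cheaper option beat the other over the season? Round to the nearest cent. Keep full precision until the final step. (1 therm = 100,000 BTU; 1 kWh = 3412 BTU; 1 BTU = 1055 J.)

Heat load = 99500 MJ = 99,500,000,000 J / 1055 = 94,312,796 BTU
Gas: input = 94,312,796 / 0.837 = 112,679,565 BTU = 1,127 therm → 1,127 × $1.37 = $1,543.71
Heat pump: 94,312,796 BTU / 3412 = 27,640 kWh heat; / 3 = 9,214 kWh in → × $0.294 = $2,708.87
Difference = |$1,543.71 − $2,708.87| = $1,165.16

$1165.16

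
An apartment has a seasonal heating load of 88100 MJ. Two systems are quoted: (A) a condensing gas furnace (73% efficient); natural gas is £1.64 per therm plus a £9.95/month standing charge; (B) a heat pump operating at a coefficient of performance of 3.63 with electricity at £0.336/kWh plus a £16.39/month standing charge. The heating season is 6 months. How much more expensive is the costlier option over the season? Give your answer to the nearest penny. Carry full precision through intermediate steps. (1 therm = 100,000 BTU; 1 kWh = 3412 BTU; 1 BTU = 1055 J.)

Heat load = 88100 MJ = 88,100,000,000 J / 1055 = 83,507,109 BTU
Gas: input = 83,507,109 / 0.73 = 114,393,300 BTU = 1,144 therm → 1,144 × £1.64 = £1,876.05; + 6 × £9.95 standing = £1,935.75
Heat pump: 83,507,109 BTU / 3412 = 24,470 kWh heat; / 3.63 = 6,742 kWh in → × £0.336 = £2,265.41; + 6 × £16.39 standing = £2,363.75
Difference = |£1,935.75 − £2,363.75| = £428.00

£428.00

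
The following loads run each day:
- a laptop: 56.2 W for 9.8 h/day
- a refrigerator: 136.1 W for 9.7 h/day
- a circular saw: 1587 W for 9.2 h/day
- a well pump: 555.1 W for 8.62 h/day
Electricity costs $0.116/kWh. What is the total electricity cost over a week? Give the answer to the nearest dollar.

$17

laptop: 56.2 W × 9.8 h × 7 d = 3,855 Wh = 3.855 kWh
refrigerator: 136.1 W × 9.7 h × 7 d = 9,241 Wh = 9.241 kWh
circular saw: 1587 W × 9.2 h × 7 d = 102,203 Wh = 102.2 kWh
well pump: 555.1 W × 8.62 h × 7 d = 33,495 Wh = 33.49 kWh
Total energy = 3.855 + 9.241 + 102.2 + 33.49 = 148.8 kWh
Cost = 148.8 kWh × $0.116 = $17.26 ≈ $17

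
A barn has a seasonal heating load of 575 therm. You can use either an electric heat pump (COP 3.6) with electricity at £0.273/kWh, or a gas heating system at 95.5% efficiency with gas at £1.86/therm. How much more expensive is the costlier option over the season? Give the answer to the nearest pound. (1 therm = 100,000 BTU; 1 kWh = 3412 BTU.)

Heat load = 575 therm × 100,000 = 57,500,000 BTU
Gas: input = 57,500,000 / 0.955 = 60,209,424 BTU = 602.1 therm → 602.1 × £1.86 = £1,119.90
Heat pump: 57,500,000 BTU / 3412 = 16,850 kWh heat; / 3.6 = 4,681 kWh in → × £0.273 = £1,277.97
Difference = |£1,119.90 − £1,277.97| = £158.07 ≈ £158

£158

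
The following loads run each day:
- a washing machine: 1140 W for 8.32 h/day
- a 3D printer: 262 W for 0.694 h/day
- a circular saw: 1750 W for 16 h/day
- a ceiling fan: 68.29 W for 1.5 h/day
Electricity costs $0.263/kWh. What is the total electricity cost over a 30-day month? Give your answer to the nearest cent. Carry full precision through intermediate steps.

$298.00

washing machine: 1140 W × 8.32 h × 30 d = 284,544 Wh = 284.5 kWh
3D printer: 262 W × 0.694 h × 30 d = 5,455 Wh = 5.455 kWh
circular saw: 1750 W × 16 h × 30 d = 840,000 Wh = 840 kWh
ceiling fan: 68.29 W × 1.5 h × 30 d = 3,073 Wh = 3.073 kWh
Total energy = 284.5 + 5.455 + 840 + 3.073 = 1,133 kWh
Cost = 1,133 kWh × $0.263 = $298.00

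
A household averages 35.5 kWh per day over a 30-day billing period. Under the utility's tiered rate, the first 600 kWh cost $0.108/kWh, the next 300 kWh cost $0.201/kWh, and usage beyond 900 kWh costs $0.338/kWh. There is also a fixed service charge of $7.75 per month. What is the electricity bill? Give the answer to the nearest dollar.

$189

Usage = 35.5 kWh/day × 30 days = 1065 kWh
First 600 kWh × $0.108 = $64.80
Next 300 kWh × $0.201 = $60.30
Remaining 165 kWh × $0.338 = $55.77
Energy charge = $180.87; + service $7.75 = $188.62 ≈ $189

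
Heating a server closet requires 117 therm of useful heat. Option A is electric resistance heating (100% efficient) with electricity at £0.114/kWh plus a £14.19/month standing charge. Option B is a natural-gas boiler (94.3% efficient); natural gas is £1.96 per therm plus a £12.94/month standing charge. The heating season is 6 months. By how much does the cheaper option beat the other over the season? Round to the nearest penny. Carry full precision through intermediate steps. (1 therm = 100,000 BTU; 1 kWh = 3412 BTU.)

£155.23

Heat load = 117 therm × 100,000 = 11,700,000 BTU
Gas: input = 11,700,000 / 0.943 = 12,407,211 BTU = 124.1 therm → 124.1 × £1.96 = £243.18; + 6 × £12.94 standing = £320.82
Electric: 11,700,000 BTU / 3412 = 3,429 kWh → × £0.114 = £390.91; + 6 × £14.19 standing = £476.05
Difference = |£320.82 − £476.05| = £155.23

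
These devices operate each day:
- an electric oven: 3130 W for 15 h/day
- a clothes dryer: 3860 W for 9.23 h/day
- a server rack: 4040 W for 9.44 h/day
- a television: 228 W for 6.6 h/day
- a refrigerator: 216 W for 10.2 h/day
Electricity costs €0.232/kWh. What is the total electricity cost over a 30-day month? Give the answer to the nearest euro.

electric oven: 3130 W × 15 h × 30 d = 1,408,500 Wh = 1,408 kWh
clothes dryer: 3860 W × 9.23 h × 30 d = 1,068,834 Wh = 1,069 kWh
server rack: 4040 W × 9.44 h × 30 d = 1,144,128 Wh = 1,144 kWh
television: 228 W × 6.6 h × 30 d = 45,144 Wh = 45.14 kWh
refrigerator: 216 W × 10.2 h × 30 d = 66,096 Wh = 66.1 kWh
Total energy = 1,408 + 1,069 + 1,144 + 45.14 + 66.1 = 3,733 kWh
Cost = 3,733 kWh × €0.232 = €865.99 ≈ €866

€866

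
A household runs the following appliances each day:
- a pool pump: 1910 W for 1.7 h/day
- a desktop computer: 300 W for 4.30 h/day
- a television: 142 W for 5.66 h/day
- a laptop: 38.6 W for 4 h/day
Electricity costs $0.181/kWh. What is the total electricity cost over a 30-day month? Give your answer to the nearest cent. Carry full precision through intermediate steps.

$29.84

pool pump: 1910 W × 1.7 h × 30 d = 97,410 Wh = 97.41 kWh
desktop computer: 300 W × 4.30 h × 30 d = 38,700 Wh = 38.7 kWh
television: 142 W × 5.66 h × 30 d = 24,112 Wh = 24.11 kWh
laptop: 38.6 W × 4 h × 30 d = 4,632 Wh = 4.632 kWh
Total energy = 97.41 + 38.7 + 24.11 + 4.632 = 164.9 kWh
Cost = 164.9 kWh × $0.181 = $29.84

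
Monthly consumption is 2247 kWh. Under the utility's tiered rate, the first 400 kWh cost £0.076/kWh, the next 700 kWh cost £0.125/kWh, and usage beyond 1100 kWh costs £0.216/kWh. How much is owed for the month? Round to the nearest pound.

First 400 kWh × £0.076 = £30.40
Next 700 kWh × £0.125 = £87.50
Remaining 1147 kWh × £0.216 = £247.75
Total = £365.65 ≈ £366

£366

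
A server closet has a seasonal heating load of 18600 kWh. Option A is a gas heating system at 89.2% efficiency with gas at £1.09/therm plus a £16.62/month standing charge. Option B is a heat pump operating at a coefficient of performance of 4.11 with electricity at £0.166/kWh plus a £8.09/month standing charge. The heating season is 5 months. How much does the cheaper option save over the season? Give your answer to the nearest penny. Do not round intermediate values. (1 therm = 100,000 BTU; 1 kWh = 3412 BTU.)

Heat load = 18600 kWh × 3412 = 63,463,200 BTU
Gas: input = 63,463,200 / 0.892 = 71,147,085 BTU = 711.5 therm → 711.5 × £1.09 = £775.50; + 5 × £16.62 standing = £858.60
Heat pump: 63,463,200 BTU / 3412 = 18,600 kWh heat; / 4.11 = 4,526 kWh in → × £0.166 = £751.24; + 5 × £8.09 standing = £791.69
Difference = |£858.60 − £791.69| = £66.91

£66.91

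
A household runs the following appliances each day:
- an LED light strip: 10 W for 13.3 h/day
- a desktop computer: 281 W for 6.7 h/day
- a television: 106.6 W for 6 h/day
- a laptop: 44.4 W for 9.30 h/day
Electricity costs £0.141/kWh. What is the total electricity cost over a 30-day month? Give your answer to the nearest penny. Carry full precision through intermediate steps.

£12.98

LED light strip: 10 W × 13.3 h × 30 d = 3,990 Wh = 3.99 kWh
desktop computer: 281 W × 6.7 h × 30 d = 56,481 Wh = 56.48 kWh
television: 106.6 W × 6 h × 30 d = 19,188 Wh = 19.19 kWh
laptop: 44.4 W × 9.30 h × 30 d = 12,388 Wh = 12.39 kWh
Total energy = 3.99 + 56.48 + 19.19 + 12.39 = 92.05 kWh
Cost = 92.05 kWh × £0.141 = £12.98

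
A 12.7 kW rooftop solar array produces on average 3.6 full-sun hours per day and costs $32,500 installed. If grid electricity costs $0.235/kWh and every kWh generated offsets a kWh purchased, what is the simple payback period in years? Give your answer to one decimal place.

Daily generation = 12.7 kW × 3.6 h = 45.72 kWh
Annual generation = 45.72 × 365 = 16688 kWh
Annual savings = 16688 × $0.235 = $3,921.63
Payback = $32,500 / $3,921.63 = 8.29 years

8.3 years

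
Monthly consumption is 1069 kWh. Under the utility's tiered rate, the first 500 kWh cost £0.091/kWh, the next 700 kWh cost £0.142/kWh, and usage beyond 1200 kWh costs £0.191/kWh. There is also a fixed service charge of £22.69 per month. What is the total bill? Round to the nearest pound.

£149

First 500 kWh × £0.091 = £45.50
Next 569 kWh × £0.142 = £80.80
Remaining tier: 0 kWh (not reached)
Energy charge = £126.30; + service £22.69 = £148.99 ≈ £149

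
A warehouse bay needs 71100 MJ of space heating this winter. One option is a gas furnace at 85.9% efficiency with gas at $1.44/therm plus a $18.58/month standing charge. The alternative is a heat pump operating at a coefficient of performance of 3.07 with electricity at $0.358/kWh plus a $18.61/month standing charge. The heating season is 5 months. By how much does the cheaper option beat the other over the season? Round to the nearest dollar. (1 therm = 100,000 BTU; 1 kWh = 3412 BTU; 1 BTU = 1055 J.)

$1174

Heat load = 71100 MJ = 71,100,000,000 J / 1055 = 67,393,365 BTU
Gas: input = 67,393,365 / 0.859 = 78,455,605 BTU = 784.6 therm → 784.6 × $1.44 = $1,129.76; + 5 × $18.58 standing = $1,222.66
Heat pump: 67,393,365 BTU / 3412 = 19,750 kWh heat; / 3.07 = 6,434 kWh in → × $0.358 = $2,303.31; + 5 × $18.61 standing = $2,396.36
Difference = |$1,222.66 − $2,396.36| = $1,173.70 ≈ $1174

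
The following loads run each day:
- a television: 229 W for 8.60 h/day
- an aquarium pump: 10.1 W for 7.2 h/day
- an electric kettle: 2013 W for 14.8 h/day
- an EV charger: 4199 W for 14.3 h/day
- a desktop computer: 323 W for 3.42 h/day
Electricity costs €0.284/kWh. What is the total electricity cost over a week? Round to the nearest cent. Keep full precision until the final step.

€184.85

television: 229 W × 8.60 h × 7 d = 13,786 Wh = 13.79 kWh
aquarium pump: 10.1 W × 7.2 h × 7 d = 509 Wh = 0.509 kWh
electric kettle: 2013 W × 14.8 h × 7 d = 208,547 Wh = 208.5 kWh
EV charger: 4199 W × 14.3 h × 7 d = 420,320 Wh = 420.3 kWh
desktop computer: 323 W × 3.42 h × 7 d = 7,733 Wh = 7.733 kWh
Total energy = 13.79 + 0.509 + 208.5 + 420.3 + 7.733 = 650.9 kWh
Cost = 650.9 kWh × €0.284 = €184.85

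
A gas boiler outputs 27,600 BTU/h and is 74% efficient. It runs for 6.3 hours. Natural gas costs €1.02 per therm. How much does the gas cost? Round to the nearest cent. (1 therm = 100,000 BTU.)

€2.40

Heat delivered = 27,600 BTU/h × 6.3 h = 173,880 BTU
Gas input = 173,880 / 0.74 = 234,973 BTU
= 234,973 / 100,000 = 2.35 therm
Cost = 2.35 × €1.02/therm = €2.40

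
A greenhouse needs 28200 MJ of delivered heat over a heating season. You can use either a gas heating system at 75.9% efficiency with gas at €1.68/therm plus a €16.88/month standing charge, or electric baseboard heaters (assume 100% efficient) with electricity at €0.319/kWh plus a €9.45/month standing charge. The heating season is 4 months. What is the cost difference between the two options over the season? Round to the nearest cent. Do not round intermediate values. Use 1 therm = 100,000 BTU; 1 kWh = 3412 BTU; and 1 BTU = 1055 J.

€1877.70

Heat load = 28200 MJ = 28,200,000,000 J / 1055 = 26,729,858 BTU
Gas: input = 26,729,858 / 0.759 = 35,217,204 BTU = 352.2 therm → 352.2 × €1.68 = €591.65; + 4 × €16.88 standing = €659.17
Electric: 26,729,858 BTU / 3412 = 7,834 kWh → × €0.319 = €2,499.07; + 4 × €9.45 standing = €2,536.87
Difference = |€659.17 − €2,536.87| = €1,877.70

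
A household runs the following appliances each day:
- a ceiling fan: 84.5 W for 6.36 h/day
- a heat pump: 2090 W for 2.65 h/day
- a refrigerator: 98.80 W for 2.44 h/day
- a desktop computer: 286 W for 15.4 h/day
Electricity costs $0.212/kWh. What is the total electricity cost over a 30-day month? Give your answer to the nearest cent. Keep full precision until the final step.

ceiling fan: 84.5 W × 6.36 h × 30 d = 16,123 Wh = 16.12 kWh
heat pump: 2090 W × 2.65 h × 30 d = 166,155 Wh = 166.2 kWh
refrigerator: 98.80 W × 2.44 h × 30 d = 7,232 Wh = 7.232 kWh
desktop computer: 286 W × 15.4 h × 30 d = 132,132 Wh = 132.1 kWh
Total energy = 16.12 + 166.2 + 7.232 + 132.1 = 321.6 kWh
Cost = 321.6 kWh × $0.212 = $68.19

$68.19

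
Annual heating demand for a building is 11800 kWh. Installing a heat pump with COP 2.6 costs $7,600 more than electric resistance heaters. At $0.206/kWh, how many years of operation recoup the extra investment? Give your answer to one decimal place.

Resistance: 11800 kWh × $0.206 = $2,430.80/yr
Heat pump: 11800 / 2.6 = 4538 kWh in → × $0.206 = $934.92/yr
Annual savings = $1,495.88
Payback = $7,600 / $1,495.88 = 5.08 years

5.1 years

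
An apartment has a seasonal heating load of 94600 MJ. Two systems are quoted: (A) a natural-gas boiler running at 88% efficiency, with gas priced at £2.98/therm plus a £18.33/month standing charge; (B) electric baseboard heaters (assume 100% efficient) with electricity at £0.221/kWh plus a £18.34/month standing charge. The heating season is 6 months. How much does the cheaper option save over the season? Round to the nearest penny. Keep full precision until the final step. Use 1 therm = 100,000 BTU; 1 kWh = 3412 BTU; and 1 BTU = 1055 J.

Heat load = 94600 MJ = 94,600,000,000 J / 1055 = 89,668,246 BTU
Gas: input = 89,668,246 / 0.88 = 101,895,735 BTU = 1,019 therm → 1,019 × £2.98 = £3,036.49; + 6 × £18.33 standing = £3,146.47
Electric: 89,668,246 BTU / 3412 = 26,280 kWh → × £0.221 = £5,807.94; + 6 × £18.34 standing = £5,917.98
Difference = |£3,146.47 − £5,917.98| = £2,771.50

£2771.50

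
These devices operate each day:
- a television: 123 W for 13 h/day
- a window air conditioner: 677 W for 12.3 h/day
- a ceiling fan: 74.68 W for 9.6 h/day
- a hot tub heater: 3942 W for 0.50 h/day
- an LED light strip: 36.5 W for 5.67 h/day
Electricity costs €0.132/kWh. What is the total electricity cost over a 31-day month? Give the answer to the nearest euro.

television: 123 W × 13 h × 31 d = 49,569 Wh = 49.57 kWh
window air conditioner: 677 W × 12.3 h × 31 d = 258,140 Wh = 258.1 kWh
ceiling fan: 74.68 W × 9.6 h × 31 d = 22,225 Wh = 22.22 kWh
hot tub heater: 3942 W × 0.50 h × 31 d = 61,101 Wh = 61.1 kWh
LED light strip: 36.5 W × 5.67 h × 31 d = 6,416 Wh = 6.416 kWh
Total energy = 49.57 + 258.1 + 22.22 + 61.1 + 6.416 = 397.5 kWh
Cost = 397.5 kWh × €0.132 = €52.46 ≈ €52

€52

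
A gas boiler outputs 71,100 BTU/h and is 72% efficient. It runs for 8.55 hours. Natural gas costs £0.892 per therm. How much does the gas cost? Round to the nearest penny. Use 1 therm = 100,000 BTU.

£7.53

Heat delivered = 71,100 BTU/h × 8.55 h = 607,905 BTU
Gas input = 607,905 / 0.72 = 844,312 BTU
= 844,312 / 100,000 = 8.443 therm
Cost = 8.443 × £0.892/therm = £7.53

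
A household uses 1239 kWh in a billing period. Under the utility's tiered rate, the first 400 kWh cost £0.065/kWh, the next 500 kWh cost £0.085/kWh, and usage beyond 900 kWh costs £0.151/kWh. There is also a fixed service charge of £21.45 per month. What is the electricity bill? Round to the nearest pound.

First 400 kWh × £0.065 = £26.00
Next 500 kWh × £0.085 = £42.50
Remaining 339 kWh × £0.151 = £51.19
Energy charge = £119.69; + service £21.45 = £141.14 ≈ £141

£141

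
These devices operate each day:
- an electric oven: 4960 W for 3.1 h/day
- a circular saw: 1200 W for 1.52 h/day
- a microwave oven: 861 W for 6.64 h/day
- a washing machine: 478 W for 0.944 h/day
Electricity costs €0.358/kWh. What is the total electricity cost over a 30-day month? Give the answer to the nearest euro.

electric oven: 4960 W × 3.1 h × 30 d = 461,280 Wh = 461.3 kWh
circular saw: 1200 W × 1.52 h × 30 d = 54,720 Wh = 54.72 kWh
microwave oven: 861 W × 6.64 h × 30 d = 171,511 Wh = 171.5 kWh
washing machine: 478 W × 0.944 h × 30 d = 13,537 Wh = 13.54 kWh
Total energy = 461.3 + 54.72 + 171.5 + 13.54 = 701 kWh
Cost = 701 kWh × €0.358 = €250.98 ≈ €251

€251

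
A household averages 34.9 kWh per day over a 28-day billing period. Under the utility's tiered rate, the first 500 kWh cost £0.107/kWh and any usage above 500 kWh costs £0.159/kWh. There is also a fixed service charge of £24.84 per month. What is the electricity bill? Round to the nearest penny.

Usage = 34.9 kWh/day × 28 days = 977.2 kWh
First 500 kWh × £0.107 = £53.50
Remaining 477.2 kWh × £0.159 = £75.87
Energy charge = £129.37; + service £24.84 = £154.21

£154.21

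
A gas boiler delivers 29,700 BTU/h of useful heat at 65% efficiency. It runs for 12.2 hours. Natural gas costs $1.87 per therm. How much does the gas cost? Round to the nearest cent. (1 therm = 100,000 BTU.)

$10.42

Heat delivered = 29,700 BTU/h × 12.2 h = 362,340 BTU
Gas input = 362,340 / 0.65 = 557,446 BTU
= 557,446 / 100,000 = 5.574 therm
Cost = 5.574 × $1.87/therm = $10.42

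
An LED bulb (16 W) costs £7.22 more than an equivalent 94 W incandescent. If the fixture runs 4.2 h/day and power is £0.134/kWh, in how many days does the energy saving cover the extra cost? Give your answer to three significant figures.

164 days

Power saved = 94 − 16 = 78 W
Daily energy saved = 78 W × 4.2 h = 327.6 Wh = 0.3276 kWh
Daily savings = 0.3276 × £0.134 = £0.0439
Payback = £7.22 / £0.0439 per day = 164.5 days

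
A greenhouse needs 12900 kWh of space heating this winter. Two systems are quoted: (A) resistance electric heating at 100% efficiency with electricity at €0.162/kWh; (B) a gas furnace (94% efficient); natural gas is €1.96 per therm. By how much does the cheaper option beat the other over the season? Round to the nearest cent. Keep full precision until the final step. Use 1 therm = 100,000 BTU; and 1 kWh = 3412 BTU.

€1172.04

Heat load = 12900 kWh × 3412 = 44,014,800 BTU
Gas: input = 44,014,800 / 0.94 = 46,824,255 BTU = 468.2 therm → 468.2 × €1.96 = €917.76
Electric: 44,014,800 BTU / 3412 = 12,900 kWh → × €0.162 = €2,089.80
Difference = |€917.76 − €2,089.80| = €1,172.04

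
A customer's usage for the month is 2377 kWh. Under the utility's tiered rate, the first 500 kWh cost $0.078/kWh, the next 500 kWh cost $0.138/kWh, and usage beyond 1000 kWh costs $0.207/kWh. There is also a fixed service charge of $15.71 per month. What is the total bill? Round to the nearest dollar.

$409

First 500 kWh × $0.078 = $39.00
Next 500 kWh × $0.138 = $69.00
Remaining 1377 kWh × $0.207 = $285.04
Energy charge = $393.04; + service $15.71 = $408.75 ≈ $409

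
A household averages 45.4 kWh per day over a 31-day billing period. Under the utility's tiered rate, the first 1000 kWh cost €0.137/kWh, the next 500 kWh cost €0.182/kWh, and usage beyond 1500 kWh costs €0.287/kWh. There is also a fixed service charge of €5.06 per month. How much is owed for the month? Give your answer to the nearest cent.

Usage = 45.4 kWh/day × 31 days = 1407.4 kWh
First 1000 kWh × €0.137 = €137.00
Next 407.4 kWh × €0.182 = €74.15
Remaining tier: 0 kWh (not reached)
Energy charge = €211.15; + service €5.06 = €216.21

€216.21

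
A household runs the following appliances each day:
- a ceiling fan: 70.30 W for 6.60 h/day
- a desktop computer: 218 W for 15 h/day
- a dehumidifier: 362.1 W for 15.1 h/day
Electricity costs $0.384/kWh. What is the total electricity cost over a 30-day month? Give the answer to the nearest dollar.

$106

ceiling fan: 70.30 W × 6.60 h × 30 d = 13,919 Wh = 13.92 kWh
desktop computer: 218 W × 15 h × 30 d = 98,100 Wh = 98.1 kWh
dehumidifier: 362.1 W × 15.1 h × 30 d = 164,031 Wh = 164 kWh
Total energy = 13.92 + 98.1 + 164 = 276.1 kWh
Cost = 276.1 kWh × $0.384 = $106.00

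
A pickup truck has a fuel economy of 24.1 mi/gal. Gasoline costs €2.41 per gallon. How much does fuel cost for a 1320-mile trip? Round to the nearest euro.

€132

Fuel = 1320 mi / 24.1 mpg = 54.77 gal
Cost = 54.77 gal × €2.41/gal = €132.00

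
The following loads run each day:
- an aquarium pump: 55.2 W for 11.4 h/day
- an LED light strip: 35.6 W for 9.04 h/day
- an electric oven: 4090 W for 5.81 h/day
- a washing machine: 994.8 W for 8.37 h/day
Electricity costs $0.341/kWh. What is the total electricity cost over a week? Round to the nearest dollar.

aquarium pump: 55.2 W × 11.4 h × 7 d = 4,405 Wh = 4.405 kWh
LED light strip: 35.6 W × 9.04 h × 7 d = 2,253 Wh = 2.253 kWh
electric oven: 4090 W × 5.81 h × 7 d = 166,340 Wh = 166.3 kWh
washing machine: 994.8 W × 8.37 h × 7 d = 58,285 Wh = 58.29 kWh
Total energy = 4.405 + 2.253 + 166.3 + 58.29 = 231.3 kWh
Cost = 231.3 kWh × $0.341 = $78.87 ≈ $79

$79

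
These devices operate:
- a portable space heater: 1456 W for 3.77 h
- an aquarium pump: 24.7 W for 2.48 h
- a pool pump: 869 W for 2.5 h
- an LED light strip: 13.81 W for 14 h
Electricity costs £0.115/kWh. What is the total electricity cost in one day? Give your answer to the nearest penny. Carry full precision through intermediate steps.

£0.91

portable space heater: 1456 W × 3.77 h = 5,489 Wh = 5.489 kWh
aquarium pump: 24.7 W × 2.48 h = 61 Wh = 0.06126 kWh
pool pump: 869 W × 2.5 h = 2,172 Wh = 2.172 kWh
LED light strip: 13.81 W × 14 h = 193 Wh = 0.1933 kWh
Total energy = 5.489 + 0.06126 + 2.172 + 0.1933 = 7.916 kWh
Cost = 7.916 kWh × £0.115 = £0.91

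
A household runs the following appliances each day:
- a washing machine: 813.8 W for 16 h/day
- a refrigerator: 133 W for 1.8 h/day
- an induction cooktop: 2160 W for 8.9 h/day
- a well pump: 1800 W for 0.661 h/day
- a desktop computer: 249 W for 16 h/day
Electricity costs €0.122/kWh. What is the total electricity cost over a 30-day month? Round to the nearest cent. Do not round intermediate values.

washing machine: 813.8 W × 16 h × 30 d = 390,624 Wh = 390.6 kWh
refrigerator: 133 W × 1.8 h × 30 d = 7,182 Wh = 7.182 kWh
induction cooktop: 2160 W × 8.9 h × 30 d = 576,720 Wh = 576.7 kWh
well pump: 1800 W × 0.661 h × 30 d = 35,694 Wh = 35.69 kWh
desktop computer: 249 W × 16 h × 30 d = 119,520 Wh = 119.5 kWh
Total energy = 390.6 + 7.182 + 576.7 + 35.69 + 119.5 = 1,130 kWh
Cost = 1,130 kWh × €0.122 = €137.83

€137.83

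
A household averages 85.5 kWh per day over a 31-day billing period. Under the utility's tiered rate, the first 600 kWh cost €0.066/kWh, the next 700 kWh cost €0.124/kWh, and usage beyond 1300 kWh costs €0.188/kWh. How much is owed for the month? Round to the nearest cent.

Usage = 85.5 kWh/day × 31 days = 2650.5 kWh
First 600 kWh × €0.066 = €39.60
Next 700 kWh × €0.124 = €86.80
Remaining 1350.5 kWh × €0.188 = €253.89
Total = €380.29

€380.29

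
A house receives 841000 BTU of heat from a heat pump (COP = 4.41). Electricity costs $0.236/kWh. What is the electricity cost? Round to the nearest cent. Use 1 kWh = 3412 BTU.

$13.19

Heat delivered = 841,000 BTU / 3412 = 246.5 kWh
Electrical input = 246.5 kWh / 4.41 = 55.89 kWh
Cost = 55.89 × $0.236/kWh = $13.19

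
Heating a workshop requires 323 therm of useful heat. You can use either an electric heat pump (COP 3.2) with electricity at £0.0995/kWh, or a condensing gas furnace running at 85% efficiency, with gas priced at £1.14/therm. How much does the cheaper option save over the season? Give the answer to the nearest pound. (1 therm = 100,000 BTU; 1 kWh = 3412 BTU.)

Heat load = 323 therm × 100,000 = 32,300,000 BTU
Gas: input = 32,300,000 / 0.85 = 38,000,000 BTU = 380 therm → 380 × £1.14 = £433.20
Heat pump: 32,300,000 BTU / 3412 = 9,467 kWh heat; / 3.2 = 2,958 kWh in → × £0.0995 = £294.35
Difference = |£433.20 − £294.35| = £138.85 ≈ £139

£139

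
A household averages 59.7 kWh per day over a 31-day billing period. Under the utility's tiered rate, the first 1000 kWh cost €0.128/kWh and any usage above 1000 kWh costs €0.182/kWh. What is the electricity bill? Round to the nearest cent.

Usage = 59.7 kWh/day × 31 days = 1850.7 kWh
First 1000 kWh × €0.128 = €128.00
Remaining 850.7 kWh × €0.182 = €154.83
Total = €282.83

€282.83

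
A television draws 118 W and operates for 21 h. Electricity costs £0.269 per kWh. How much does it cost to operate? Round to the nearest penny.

£0.67

Energy = 118 W × 21 h = 2,478 Wh = 2.478 kWh
Cost = 2.478 kWh × £0.269/kWh = £0.67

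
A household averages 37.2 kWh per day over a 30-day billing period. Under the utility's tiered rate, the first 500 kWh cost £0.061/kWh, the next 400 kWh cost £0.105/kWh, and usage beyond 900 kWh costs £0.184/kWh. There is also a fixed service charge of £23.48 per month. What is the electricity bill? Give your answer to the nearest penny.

Usage = 37.2 kWh/day × 30 days = 1116 kWh
First 500 kWh × £0.061 = £30.50
Next 400 kWh × £0.105 = £42.00
Remaining 216 kWh × £0.184 = £39.74
Energy charge = £112.24; + service £23.48 = £135.72

£135.72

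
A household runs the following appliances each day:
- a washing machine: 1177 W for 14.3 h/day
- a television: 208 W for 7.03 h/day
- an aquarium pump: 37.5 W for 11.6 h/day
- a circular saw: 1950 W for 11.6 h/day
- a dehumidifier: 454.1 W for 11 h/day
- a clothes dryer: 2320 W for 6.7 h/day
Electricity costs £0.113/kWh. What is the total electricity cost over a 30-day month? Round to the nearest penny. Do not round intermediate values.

£209.80

washing machine: 1177 W × 14.3 h × 30 d = 504,933 Wh = 504.9 kWh
television: 208 W × 7.03 h × 30 d = 43,867 Wh = 43.87 kWh
aquarium pump: 37.5 W × 11.6 h × 30 d = 13,050 Wh = 13.05 kWh
circular saw: 1950 W × 11.6 h × 30 d = 678,600 Wh = 678.6 kWh
dehumidifier: 454.1 W × 11 h × 30 d = 149,853 Wh = 149.9 kWh
clothes dryer: 2320 W × 6.7 h × 30 d = 466,320 Wh = 466.3 kWh
Total energy = 504.9 + 43.87 + 13.05 + 678.6 + 149.9 + 466.3 = 1,857 kWh
Cost = 1,857 kWh × £0.113 = £209.80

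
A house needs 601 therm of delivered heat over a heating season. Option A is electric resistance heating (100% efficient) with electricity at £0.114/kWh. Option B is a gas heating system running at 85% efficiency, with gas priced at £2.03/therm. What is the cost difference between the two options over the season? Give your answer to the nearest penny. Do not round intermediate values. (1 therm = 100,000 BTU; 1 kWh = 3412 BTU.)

£572.70

Heat load = 601 therm × 100,000 = 60,100,000 BTU
Gas: input = 60,100,000 / 0.85 = 70,705,882 BTU = 707.1 therm → 707.1 × £2.03 = £1,435.33
Electric: 60,100,000 BTU / 3412 = 17,610 kWh → × £0.114 = £2,008.03
Difference = |£1,435.33 − £2,008.03| = £572.70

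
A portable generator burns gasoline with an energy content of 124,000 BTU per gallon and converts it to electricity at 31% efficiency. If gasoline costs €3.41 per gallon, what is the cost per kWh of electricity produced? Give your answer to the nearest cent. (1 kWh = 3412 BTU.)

€0.30

Electrical output per gallon = 124,000 BTU × 0.31 / 3412 BTU/kWh = 11.27 kWh
Cost per kWh = €3.41 / 11.27 kWh = €0.303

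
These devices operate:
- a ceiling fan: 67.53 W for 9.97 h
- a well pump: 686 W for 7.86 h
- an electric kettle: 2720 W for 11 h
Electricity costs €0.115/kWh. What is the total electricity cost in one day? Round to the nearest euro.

€4

ceiling fan: 67.53 W × 9.97 h = 673 Wh = 0.6733 kWh
well pump: 686 W × 7.86 h = 5,392 Wh = 5.392 kWh
electric kettle: 2720 W × 11 h = 29,920 Wh = 29.92 kWh
Total energy = 0.6733 + 5.392 + 29.92 = 35.99 kWh
Cost = 35.99 kWh × €0.115 = €4.14 ≈ €4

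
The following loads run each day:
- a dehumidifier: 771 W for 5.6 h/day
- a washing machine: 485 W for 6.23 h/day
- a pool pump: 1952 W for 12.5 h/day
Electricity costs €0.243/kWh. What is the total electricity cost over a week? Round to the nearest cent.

dehumidifier: 771 W × 5.6 h × 7 d = 30,223 Wh = 30.22 kWh
washing machine: 485 W × 6.23 h × 7 d = 21,151 Wh = 21.15 kWh
pool pump: 1952 W × 12.5 h × 7 d = 170,800 Wh = 170.8 kWh
Total energy = 30.22 + 21.15 + 170.8 = 222.2 kWh
Cost = 222.2 kWh × €0.243 = €53.99

€53.99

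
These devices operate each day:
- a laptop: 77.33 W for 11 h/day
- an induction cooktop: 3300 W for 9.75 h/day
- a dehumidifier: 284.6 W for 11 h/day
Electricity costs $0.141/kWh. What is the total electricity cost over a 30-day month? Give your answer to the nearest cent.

laptop: 77.33 W × 11 h × 30 d = 25,519 Wh = 25.52 kWh
induction cooktop: 3300 W × 9.75 h × 30 d = 965,250 Wh = 965.2 kWh
dehumidifier: 284.6 W × 11 h × 30 d = 93,918 Wh = 93.92 kWh
Total energy = 25.52 + 965.2 + 93.92 = 1,085 kWh
Cost = 1,085 kWh × $0.141 = $152.94

$152.94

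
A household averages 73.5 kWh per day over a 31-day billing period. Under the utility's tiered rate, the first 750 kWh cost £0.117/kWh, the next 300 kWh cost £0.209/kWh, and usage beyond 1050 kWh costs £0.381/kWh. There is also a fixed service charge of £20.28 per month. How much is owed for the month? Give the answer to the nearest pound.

£639

Usage = 73.5 kWh/day × 31 days = 2278.5 kWh
First 750 kWh × £0.117 = £87.75
Next 300 kWh × £0.209 = £62.70
Remaining 1228.5 kWh × £0.381 = £468.06
Energy charge = £618.51; + service £20.28 = £638.79 ≈ £639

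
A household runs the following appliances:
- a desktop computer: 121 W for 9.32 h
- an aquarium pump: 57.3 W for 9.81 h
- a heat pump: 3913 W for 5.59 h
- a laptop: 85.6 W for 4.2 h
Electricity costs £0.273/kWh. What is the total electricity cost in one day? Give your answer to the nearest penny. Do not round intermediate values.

desktop computer: 121 W × 9.32 h = 1,128 Wh = 1.128 kWh
aquarium pump: 57.3 W × 9.81 h = 562 Wh = 0.5621 kWh
heat pump: 3913 W × 5.59 h = 21,874 Wh = 21.87 kWh
laptop: 85.6 W × 4.2 h = 360 Wh = 0.3595 kWh
Total energy = 1.128 + 0.5621 + 21.87 + 0.3595 = 23.92 kWh
Cost = 23.92 kWh × £0.273 = £6.53

£6.53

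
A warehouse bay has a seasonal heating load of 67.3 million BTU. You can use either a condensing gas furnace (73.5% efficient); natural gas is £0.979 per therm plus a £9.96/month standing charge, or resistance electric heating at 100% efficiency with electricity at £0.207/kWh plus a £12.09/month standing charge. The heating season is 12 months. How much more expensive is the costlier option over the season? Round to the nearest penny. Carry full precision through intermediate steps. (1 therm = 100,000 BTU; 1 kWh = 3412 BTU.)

£3212.11

Heat load = 67.3 × 10⁶ BTU = 67,300,000 BTU
Gas: input = 67,300,000 / 0.735 = 91,564,626 BTU = 915.6 therm → 915.6 × £0.979 = £896.42; + 12 × £9.96 standing = £1,015.94
Electric: 67,300,000 BTU / 3412 = 19,720 kWh → × £0.207 = £4,082.97; + 12 × £12.09 standing = £4,228.05
Difference = |£1,015.94 − £4,228.05| = £3,212.11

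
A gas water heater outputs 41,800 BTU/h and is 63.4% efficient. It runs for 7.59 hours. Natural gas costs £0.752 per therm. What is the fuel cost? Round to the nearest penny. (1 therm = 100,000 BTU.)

£3.76

Heat delivered = 41,800 BTU/h × 7.59 h = 317,262 BTU
Gas input = 317,262 / 0.634 = 500,413 BTU
= 500,413 / 100,000 = 5.004 therm
Cost = 5.004 × £0.752/therm = £3.76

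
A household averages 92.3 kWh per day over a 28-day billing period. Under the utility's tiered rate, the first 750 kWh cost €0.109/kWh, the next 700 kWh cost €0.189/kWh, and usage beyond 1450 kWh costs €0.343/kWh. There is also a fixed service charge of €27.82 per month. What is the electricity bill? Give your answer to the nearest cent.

Usage = 92.3 kWh/day × 28 days = 2584.4 kWh
First 750 kWh × €0.109 = €81.75
Next 700 kWh × €0.189 = €132.30
Remaining 1134.4 kWh × €0.343 = €389.10
Energy charge = €603.15; + service €27.82 = €630.97

€630.97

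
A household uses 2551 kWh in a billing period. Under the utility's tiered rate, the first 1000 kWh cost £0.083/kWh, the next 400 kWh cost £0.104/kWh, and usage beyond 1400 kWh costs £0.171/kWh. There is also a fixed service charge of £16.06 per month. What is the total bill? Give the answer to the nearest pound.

First 1000 kWh × £0.083 = £83.00
Next 400 kWh × £0.104 = £41.60
Remaining 1151 kWh × £0.171 = £196.82
Energy charge = £321.42; + service £16.06 = £337.48 ≈ £337

£337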